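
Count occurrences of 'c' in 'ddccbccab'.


Scanning 'ddccbccab' for 'c':
  Position 2: 'c' -> MATCH (count: 1)
  Position 3: 'c' -> MATCH (count: 2)
  Position 5: 'c' -> MATCH (count: 3)
  Position 6: 'c' -> MATCH (count: 4)
Total occurrences of 'c': 4

4


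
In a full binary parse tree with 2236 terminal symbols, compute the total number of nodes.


Leaf nodes (terminals): 2236
Internal nodes = n - 1 = 2236 - 1 = 2235
Total = leaves + internal = 2236 + 2235 = 4471

4471


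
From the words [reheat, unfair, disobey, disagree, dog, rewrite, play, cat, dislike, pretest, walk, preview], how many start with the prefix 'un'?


Checking each word for prefix 'un':
  'reheat' -> no (count: 0)
  'unfair' -> YES, starts with 'un' (count: 1)
  'disobey' -> no (count: 1)
  'disagree' -> no (count: 1)
  'dog' -> no (count: 1)
  'rewrite' -> no (count: 1)
  'play' -> no (count: 1)
  'cat' -> no (count: 1)
  'dislike' -> no (count: 1)
  'pretest' -> no (count: 1)
  'walk' -> no (count: 1)
  'preview' -> no (count: 1)
Total with prefix 'un': 1

1


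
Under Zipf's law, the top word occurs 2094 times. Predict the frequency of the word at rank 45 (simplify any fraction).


Zipf's law: freq(rank) = f1 / rank
f1 = 2094, rank = 45
freq = 2094 / 45
GCD(2094, 45) = 3
Simplified: 698/15

698/15


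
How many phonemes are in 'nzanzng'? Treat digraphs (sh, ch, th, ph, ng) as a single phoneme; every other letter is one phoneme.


Parsing 'nzanzng' greedily, digraphs first:
  'n' -> consonant phoneme (phonemes so far: 1)
  'z' -> consonant phoneme (phonemes so far: 2)
  'a' -> vowel phoneme (phonemes so far: 3)
  'n' -> consonant phoneme (phonemes so far: 4)
  'z' -> consonant phoneme (phonemes so far: 5)
  'ng' -> digraph (1 consonant phoneme) (phonemes so far: 6)
Total phonemes: 6

6


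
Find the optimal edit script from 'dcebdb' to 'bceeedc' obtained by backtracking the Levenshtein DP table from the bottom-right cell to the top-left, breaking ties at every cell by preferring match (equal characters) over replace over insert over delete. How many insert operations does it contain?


Edit distance = 4. Backtracking from cell (6, 7) with preference match > replace > insert > delete,
then listing the resulting alignment 'dcebdb' -> 'bceeedc' left to right:
  Step 1: replace d->b
  Step 2: keep 'c'
  Step 3: insert 'e' [insertion #1]
  Step 4: keep 'e'
  Step 5: replace b->e
  Step 6: keep 'd'
  Step 7: replace b->c
Total insertions: 1

1


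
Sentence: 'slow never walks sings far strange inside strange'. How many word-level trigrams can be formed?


Word trigrams from [8] words:
  Trigram 1: (slow never walks)
  Trigram 2: (never walks sings)
  Trigram 3: (walks sings far)
  Trigram 4: (sings far strange)
  Trigram 5: (far strange inside)
  Trigram 6: (strange inside strange)
Total word trigrams: 8 - 2 = 6

6


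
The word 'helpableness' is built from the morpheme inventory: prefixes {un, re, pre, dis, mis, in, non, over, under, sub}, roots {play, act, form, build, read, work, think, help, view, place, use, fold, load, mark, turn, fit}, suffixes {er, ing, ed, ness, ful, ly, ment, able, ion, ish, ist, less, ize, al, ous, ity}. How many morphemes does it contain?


Segmenting 'helpableness' against the inventory:
  'help' -> root (morpheme 1)
  'able' -> suffix (morpheme 2)
  'ness' -> suffix (morpheme 3)
Total morphemes: 3

3


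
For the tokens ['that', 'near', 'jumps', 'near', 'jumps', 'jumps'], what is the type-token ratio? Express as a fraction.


Tokens: 6
Unique types: ('jumps', 'near', 'that') = 3
TTR = 3/6
Simplify: divide both by 3 -> 1/2
TTR = 1/2

1/2


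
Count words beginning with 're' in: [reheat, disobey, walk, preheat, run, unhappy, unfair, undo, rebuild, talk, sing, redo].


Checking each word for prefix 're':
  'reheat' -> YES, starts with 're' (count: 1)
  'disobey' -> no (count: 1)
  'walk' -> no (count: 1)
  'preheat' -> no (count: 1)
  'run' -> no (count: 1)
  'unhappy' -> no (count: 1)
  'unfair' -> no (count: 1)
  'undo' -> no (count: 1)
  'rebuild' -> YES, starts with 're' (count: 2)
  'talk' -> no (count: 2)
  'sing' -> no (count: 2)
  'redo' -> YES, starts with 're' (count: 3)
Total with prefix 're': 3

3


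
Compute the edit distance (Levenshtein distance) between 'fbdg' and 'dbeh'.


Building DP table for s1='fbdg' (len 4) and s2='dbeh' (len 4):
       d  b  e  h
    0  1  2  3  4
  f 1  1  2  3  4
  b 2  2  1  2  3
  d 3  2  2  2  3
  g 4  3  3  3  3
Edit distance = dp[4][4] = 3

3


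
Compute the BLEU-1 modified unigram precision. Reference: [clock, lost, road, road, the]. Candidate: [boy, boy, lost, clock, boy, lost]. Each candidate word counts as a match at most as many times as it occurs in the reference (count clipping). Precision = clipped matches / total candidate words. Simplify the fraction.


Reference word counts: {'clock': 1, 'lost': 1, 'road': 2, 'the': 1}
Checking each candidate word (with clipping):
  'boy' -> not in reference -> no match (matches: 0)
  'boy' -> not in reference -> no match (matches: 0)
  'lost' -> in reference (ref count 1, used 1/1) -> match (matches: 1)
  'clock' -> in reference (ref count 1, used 1/1) -> match (matches: 2)
  'boy' -> not in reference -> no match (matches: 2)
  'lost' -> ref count 1 already used up (1/1) -> clipped, no match (matches: 2)
Clipped matches: 2, Candidate length: 6
Precision = 2/6 = 1/3

1/3


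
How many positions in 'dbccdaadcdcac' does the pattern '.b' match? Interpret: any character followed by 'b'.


Pattern: .b means any character followed by 'b'.
Scanning 'dbccdaadcdcac' position-by-position:
  Pos 0: window 'db' -> MATCH
  Pos 1: window 'bc' -> no
  Pos 2: window 'cc' -> no
  Pos 3: window 'cd' -> no
  Pos 4: window 'da' -> no
  Pos 5: window 'aa' -> no
  Pos 6: window 'ad' -> no
  Pos 7: window 'dc' -> no
  Pos 8: window 'cd' -> no
  Pos 9: window 'dc' -> no
  Pos 10: window 'ca' -> no
  Pos 11: window 'ac' -> no
  Pos 12: window 'c' -> no
Total matches: 1

1


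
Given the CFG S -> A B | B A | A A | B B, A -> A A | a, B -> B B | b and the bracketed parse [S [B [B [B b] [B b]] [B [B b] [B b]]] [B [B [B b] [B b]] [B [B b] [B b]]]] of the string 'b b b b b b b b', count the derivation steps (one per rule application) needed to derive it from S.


Every bracketed nonterminal node [X ...] in the tree is produced by exactly one rule application.
Reading the tree off as a leftmost derivation:
  Step 1: S  =>  B B   (applied S -> B B)
  Step 2: B B  =>  B B B   (applied B -> B B)
  Step 3: B B B  =>  B B B B   (applied B -> B B)
  Step 4: B B B B  =>  b B B B   (applied B -> b)
  Step 5: b B B B  =>  b b B B   (applied B -> b)
  Step 6: b b B B  =>  b b B B B   (applied B -> B B)
  Step 7: b b B B B  =>  b b b B B   (applied B -> b)
  Step 8: b b b B B  =>  b b b b B   (applied B -> b)
  Step 9: b b b b B  =>  b b b b B B   (applied B -> B B)
  Step 10: b b b b B B  =>  b b b b B B B   (applied B -> B B)
  Step 11: b b b b B B B  =>  b b b b b B B   (applied B -> b)
  Step 12: b b b b b B B  =>  b b b b b b B   (applied B -> b)
  Step 13: b b b b b b B  =>  b b b b b b B B   (applied B -> B B)
  Step 14: b b b b b b B B  =>  b b b b b b b B   (applied B -> b)
  Step 15: b b b b b b b B  =>  b b b b b b b b   (applied B -> b)
Final yield: b b b b b b b b
Total rewrite steps: 15

15


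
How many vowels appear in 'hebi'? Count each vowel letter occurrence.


Scanning each character of 'hebi':
  Position 1: 'h' -> consonant (running count: 0)
  Position 2: 'e' -> vowel (running count: 1)
  Position 3: 'b' -> consonant (running count: 1)
  Position 4: 'i' -> vowel (running count: 2)
Total vowels: 2

2


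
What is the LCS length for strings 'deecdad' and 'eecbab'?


DP table for LCS of 'deecdad' and 'eecbab':
       e  e  c  b  a  b
    0  0  0  0  0  0  0
  d 0  0  0  0  0  0  0
  e 0  1  1  1  1  1  1
  e 0  1  2  2  2  2  2
  c 0  1  2  3  3  3  3
  d 0  1  2  3  3  3  3
  a 0  1  2  3  3  4  4
  d 0  1  2  3  3  4  4
LCS: 'eeca'
LCS length = 4

4


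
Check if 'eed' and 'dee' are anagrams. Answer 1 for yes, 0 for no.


Sort characters of 'eed': 'dee'
Sort characters of 'dee': 'dee'
Sorted forms match -> they ARE anagrams
Result: 1

1


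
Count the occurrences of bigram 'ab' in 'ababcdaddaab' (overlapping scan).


Scanning 'ababcdaddaab' for bigram 'ab':
  Position 0: 'ab' -> MATCH
  Position 1: 'ba' -> no
  Position 2: 'ab' -> MATCH
  Position 3: 'bc' -> no
  Position 4: 'cd' -> no
  Position 5: 'da' -> no
  Position 6: 'ad' -> no
  Position 7: 'dd' -> no
  Position 8: 'da' -> no
  Position 9: 'aa' -> no
  Position 10: 'ab' -> MATCH
Total matches: 3

3


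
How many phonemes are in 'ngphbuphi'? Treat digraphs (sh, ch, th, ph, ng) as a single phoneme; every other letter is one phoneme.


Parsing 'ngphbuphi' greedily, digraphs first:
  'ng' -> digraph (1 consonant phoneme) (phonemes so far: 1)
  'ph' -> digraph (1 consonant phoneme) (phonemes so far: 2)
  'b' -> consonant phoneme (phonemes so far: 3)
  'u' -> vowel phoneme (phonemes so far: 4)
  'ph' -> digraph (1 consonant phoneme) (phonemes so far: 5)
  'i' -> vowel phoneme (phonemes so far: 6)
Total phonemes: 6

6


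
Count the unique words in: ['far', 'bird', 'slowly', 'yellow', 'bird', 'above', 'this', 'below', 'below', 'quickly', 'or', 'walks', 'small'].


Listing all tokens and tracking unique types:
  Token 1: 'far' -> NEW (unique so far: 1)
  Token 2: 'bird' -> NEW (unique so far: 2)
  Token 3: 'slowly' -> NEW (unique so far: 3)
  Token 4: 'yellow' -> NEW (unique so far: 4)
  Token 5: 'bird' -> duplicate (unique so far: 4)
  Token 6: 'above' -> NEW (unique so far: 5)
  Token 7: 'this' -> NEW (unique so far: 6)
  Token 8: 'below' -> NEW (unique so far: 7)
  Token 9: 'below' -> duplicate (unique so far: 7)
  Token 10: 'quickly' -> NEW (unique so far: 8)
  Token 11: 'or' -> NEW (unique so far: 9)
  Token 12: 'walks' -> NEW (unique so far: 10)
  Token 13: 'small' -> NEW (unique so far: 11)
Unique types: ('above', 'below', 'bird', 'far', 'or', 'quickly', 'slowly', 'small', 'this', 'walks', 'yellow')
Vocabulary size: 11

11


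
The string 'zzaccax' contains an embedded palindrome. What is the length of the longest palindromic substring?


Scanning 'zzaccax' for palindromic substrings.
Substring at positions 2-5: 'acca'.
Check: reverse('acca') = 'acca' -> palindrome confirmed.
Neighbouring characters ('z' / 'x') break symmetry, so it cannot extend further.
No longer palindromic substring exists; longest length = 4

4


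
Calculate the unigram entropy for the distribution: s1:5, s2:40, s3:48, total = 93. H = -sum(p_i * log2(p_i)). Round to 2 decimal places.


Computing entropy H = -sum(p_i * log2(p_i)):
  s1: p = 5/93 = 0.0538, -p*log2(p) = 0.2267
  s2: p = 40/93 = 0.4301, -p*log2(p) = 0.5235
  s3: p = 48/93 = 0.5161, -p*log2(p) = 0.4925
H = sum of terms = 1.2427
Rounded to 2 decimals: 1.24

1.24


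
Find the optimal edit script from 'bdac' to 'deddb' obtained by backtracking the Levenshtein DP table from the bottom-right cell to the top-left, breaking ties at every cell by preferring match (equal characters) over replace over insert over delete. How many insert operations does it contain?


Edit distance = 4. Backtracking from cell (4, 5) with preference match > replace > insert > delete,
then listing the resulting alignment 'bdac' -> 'deddb' left to right:
  Step 1: insert 'd' [insertion #1]
  Step 2: replace b->e
  Step 3: keep 'd'
  Step 4: replace a->d
  Step 5: replace c->b
Total insertions: 1

1


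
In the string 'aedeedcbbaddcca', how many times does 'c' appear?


Scanning 'aedeedcbbaddcca' for 'c':
  Position 6: 'c' -> MATCH (count: 1)
  Position 12: 'c' -> MATCH (count: 2)
  Position 13: 'c' -> MATCH (count: 3)
Total occurrences of 'c': 3

3


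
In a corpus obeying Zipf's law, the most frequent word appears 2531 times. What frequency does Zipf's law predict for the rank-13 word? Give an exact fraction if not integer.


Zipf's law: freq(rank) = f1 / rank
f1 = 2531, rank = 13
freq = 2531 / 13
GCD(2531, 13) = 1
Simplified: 2531/13

2531/13


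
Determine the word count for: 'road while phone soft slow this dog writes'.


Counting words by splitting on spaces:
  Word 1: 'road'
  Word 2: 'while'
  Word 3: 'phone'
  Word 4: 'soft'
  Word 5: 'slow'
  Word 6: 'this'
  Word 7: 'dog'
  Word 8: 'writes'
Total words: 8

8


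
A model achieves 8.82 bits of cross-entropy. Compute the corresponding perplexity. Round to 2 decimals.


Perplexity formula: PP = 2^H
H = 8.82
PP = 2^8.82
Decompose: 2^8.82 = 2^8 * 2^0.82
2^8 = 256, 2^0.82 ~ 1.7654060
PP ~ 256 * 1.7654060 = 451.9439360
Rounded to 2 decimals: 451.94

451.94


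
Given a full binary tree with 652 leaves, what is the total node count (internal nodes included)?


Leaf nodes (terminals): 652
Internal nodes = n - 1 = 652 - 1 = 651
Total = leaves + internal = 652 + 651 = 1303

1303


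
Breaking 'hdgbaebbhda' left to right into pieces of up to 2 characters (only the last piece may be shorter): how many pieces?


'hdgbaebbhda' has 11 characters.
Chunking with max size 2:
  Chunk 1: 'hd' (positions 0-1)
  Chunk 2: 'gb' (positions 2-3)
  Chunk 3: 'ae' (positions 4-5)
  Chunk 4: 'bb' (positions 6-7)
  Chunk 5: 'hd' (positions 8-9)
  Chunk 6: 'a' (positions 10-10)
Total chunks: ceil(11 / 2) = 6

6


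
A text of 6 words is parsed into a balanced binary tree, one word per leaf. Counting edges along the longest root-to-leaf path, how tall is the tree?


In a balanced binary tree with n leaves the deepest leaf is ceil(log2(n)) edges below the root.
log2(6) = 2.5850
ceil(2.5850) = 3
height (edges) = 3

3


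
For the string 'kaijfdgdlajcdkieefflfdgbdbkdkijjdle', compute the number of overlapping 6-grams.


String 'kaijfdgdlajcdkieefflfdgbdbkdkijjdle' has length L = 35.
Number of overlapping n-grams = L - n + 1
Substituting: 35 - 6 + 1 = 30

30


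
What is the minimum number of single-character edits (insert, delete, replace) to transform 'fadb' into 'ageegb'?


Building DP table for s1='fadb' (len 4) and s2='ageegb' (len 6):
       a  g  e  e  g  b
    0  1  2  3  4  5  6
  f 1  1  2  3  4  5  6
  a 2  1  2  3  4  5  6
  d 3  2  2  3  4  5  6
  b 4  3  3  3  4  5  5
Edit distance = dp[4][6] = 5

5


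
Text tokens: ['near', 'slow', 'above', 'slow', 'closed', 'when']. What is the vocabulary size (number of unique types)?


Listing all tokens and tracking unique types:
  Token 1: 'near' -> NEW (unique so far: 1)
  Token 2: 'slow' -> NEW (unique so far: 2)
  Token 3: 'above' -> NEW (unique so far: 3)
  Token 4: 'slow' -> duplicate (unique so far: 3)
  Token 5: 'closed' -> NEW (unique so far: 4)
  Token 6: 'when' -> NEW (unique so far: 5)
Unique types: ('above', 'closed', 'near', 'slow', 'when')
Vocabulary size: 5

5


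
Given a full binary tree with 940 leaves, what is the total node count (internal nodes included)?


Leaf nodes (terminals): 940
Internal nodes = n - 1 = 940 - 1 = 939
Total = leaves + internal = 940 + 939 = 1879

1879


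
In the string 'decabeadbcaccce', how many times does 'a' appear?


Scanning 'decabeadbcaccce' for 'a':
  Position 3: 'a' -> MATCH (count: 1)
  Position 6: 'a' -> MATCH (count: 2)
  Position 10: 'a' -> MATCH (count: 3)
Total occurrences of 'a': 3

3


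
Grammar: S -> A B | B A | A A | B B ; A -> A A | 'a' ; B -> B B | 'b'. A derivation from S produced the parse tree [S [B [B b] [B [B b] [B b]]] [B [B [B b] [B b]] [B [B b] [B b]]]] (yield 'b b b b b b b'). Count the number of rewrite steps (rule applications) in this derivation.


Every bracketed nonterminal node [X ...] in the tree is produced by exactly one rule application.
Reading the tree off as a leftmost derivation:
  Step 1: S  =>  B B   (applied S -> B B)
  Step 2: B B  =>  B B B   (applied B -> B B)
  Step 3: B B B  =>  b B B   (applied B -> b)
  Step 4: b B B  =>  b B B B   (applied B -> B B)
  Step 5: b B B B  =>  b b B B   (applied B -> b)
  Step 6: b b B B  =>  b b b B   (applied B -> b)
  Step 7: b b b B  =>  b b b B B   (applied B -> B B)
  Step 8: b b b B B  =>  b b b B B B   (applied B -> B B)
  Step 9: b b b B B B  =>  b b b b B B   (applied B -> b)
  Step 10: b b b b B B  =>  b b b b b B   (applied B -> b)
  Step 11: b b b b b B  =>  b b b b b B B   (applied B -> B B)
  Step 12: b b b b b B B  =>  b b b b b b B   (applied B -> b)
  Step 13: b b b b b b B  =>  b b b b b b b   (applied B -> b)
Final yield: b b b b b b b
Total rewrite steps: 13

13


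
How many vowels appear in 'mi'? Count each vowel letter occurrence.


Scanning each character of 'mi':
  Position 1: 'm' -> consonant (running count: 0)
  Position 2: 'i' -> vowel (running count: 1)
Total vowels: 1

1


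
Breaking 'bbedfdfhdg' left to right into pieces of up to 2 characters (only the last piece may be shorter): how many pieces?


'bbedfdfhdg' has 10 characters.
Chunking with max size 2:
  Chunk 1: 'bb' (positions 0-1)
  Chunk 2: 'ed' (positions 2-3)
  Chunk 3: 'fd' (positions 4-5)
  Chunk 4: 'fh' (positions 6-7)
  Chunk 5: 'dg' (positions 8-9)
Total chunks: ceil(10 / 2) = 5

5


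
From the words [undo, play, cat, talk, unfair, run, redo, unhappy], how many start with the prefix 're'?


Checking each word for prefix 're':
  'undo' -> no (count: 0)
  'play' -> no (count: 0)
  'cat' -> no (count: 0)
  'talk' -> no (count: 0)
  'unfair' -> no (count: 0)
  'run' -> no (count: 0)
  'redo' -> YES, starts with 're' (count: 1)
  'unhappy' -> no (count: 1)
Total with prefix 're': 1

1


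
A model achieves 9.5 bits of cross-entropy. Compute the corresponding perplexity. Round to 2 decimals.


Perplexity formula: PP = 2^H
H = 9.5
PP = 2^9.5
Decompose: 2^9.5 = 2^9 * 2^0.5 = 2^9 * sqrt(2)
2^9 = 512, sqrt(2) ~ 1.4142136
PP ~ 512 * 1.4142136 = 724.0773632
Rounded to 2 decimals: 724.08

724.08


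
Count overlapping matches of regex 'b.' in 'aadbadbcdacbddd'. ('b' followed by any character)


Pattern: b. means 'b' followed by any character.
Scanning 'aadbadbcdacbddd' position-by-position:
  Pos 0: window 'aa' -> no
  Pos 1: window 'ad' -> no
  Pos 2: window 'db' -> no
  Pos 3: window 'ba' -> MATCH
  Pos 4: window 'ad' -> no
  Pos 5: window 'db' -> no
  Pos 6: window 'bc' -> MATCH
  Pos 7: window 'cd' -> no
  Pos 8: window 'da' -> no
  Pos 9: window 'ac' -> no
  Pos 10: window 'cb' -> no
  Pos 11: window 'bd' -> MATCH
  Pos 12: window 'dd' -> no
  Pos 13: window 'dd' -> no
  Pos 14: window 'd' -> no
Total matches: 3

3


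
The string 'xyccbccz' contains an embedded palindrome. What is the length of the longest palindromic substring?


Scanning 'xyccbccz' for palindromic substrings.
Substring at positions 2-6: 'ccbcc'.
Check: reverse('ccbcc') = 'ccbcc' -> palindrome confirmed.
Neighbouring characters ('y' / 'z') break symmetry, so it cannot extend further.
No longer palindromic substring exists; longest length = 5

5


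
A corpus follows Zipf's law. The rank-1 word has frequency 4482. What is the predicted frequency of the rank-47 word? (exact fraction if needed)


Zipf's law: freq(rank) = f1 / rank
f1 = 4482, rank = 47
freq = 4482 / 47
GCD(4482, 47) = 1
Simplified: 4482/47

4482/47


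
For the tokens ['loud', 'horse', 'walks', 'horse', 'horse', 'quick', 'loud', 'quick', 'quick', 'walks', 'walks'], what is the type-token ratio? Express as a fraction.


Tokens: 11
Unique types: ('horse', 'loud', 'quick', 'walks') = 4
TTR = 4/11
Already in lowest terms.

4/11


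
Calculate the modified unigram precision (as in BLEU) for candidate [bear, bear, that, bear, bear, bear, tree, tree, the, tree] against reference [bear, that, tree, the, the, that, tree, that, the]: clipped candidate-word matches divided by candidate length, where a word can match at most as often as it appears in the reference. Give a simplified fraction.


Reference word counts: {'bear': 1, 'that': 3, 'the': 3, 'tree': 2}
Checking each candidate word (with clipping):
  'bear' -> in reference (ref count 1, used 1/1) -> match (matches: 1)
  'bear' -> ref count 1 already used up (1/1) -> clipped, no match (matches: 1)
  'that' -> in reference (ref count 3, used 1/3) -> match (matches: 2)
  'bear' -> ref count 1 already used up (1/1) -> clipped, no match (matches: 2)
  'bear' -> ref count 1 already used up (1/1) -> clipped, no match (matches: 2)
  'bear' -> ref count 1 already used up (1/1) -> clipped, no match (matches: 2)
  'tree' -> in reference (ref count 2, used 1/2) -> match (matches: 3)
  'tree' -> in reference (ref count 2, used 2/2) -> match (matches: 4)
  'the' -> in reference (ref count 3, used 1/3) -> match (matches: 5)
  'tree' -> ref count 2 already used up (2/2) -> clipped, no match (matches: 5)
Clipped matches: 5, Candidate length: 10
Precision = 5/10 = 1/2

1/2


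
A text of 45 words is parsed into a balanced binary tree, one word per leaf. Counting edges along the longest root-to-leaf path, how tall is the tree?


In a balanced binary tree with n leaves the deepest leaf is ceil(log2(n)) edges below the root.
log2(45) = 5.4919
ceil(5.4919) = 6
height (edges) = 6

6


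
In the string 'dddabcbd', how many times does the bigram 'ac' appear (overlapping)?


Scanning 'dddabcbd' for bigram 'ac':
  Position 0: 'dd' -> no
  Position 1: 'dd' -> no
  Position 2: 'da' -> no
  Position 3: 'ab' -> no
  Position 4: 'bc' -> no
  Position 5: 'cb' -> no
  Position 6: 'bd' -> no
Total matches: 0

0


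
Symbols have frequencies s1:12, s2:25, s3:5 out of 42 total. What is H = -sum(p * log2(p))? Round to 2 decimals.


Computing entropy H = -sum(p_i * log2(p_i)):
  s1: p = 12/42 = 0.2857, -p*log2(p) = 0.5164
  s2: p = 25/42 = 0.5952, -p*log2(p) = 0.4455
  s3: p = 5/42 = 0.1190, -p*log2(p) = 0.3655
H = sum of terms = 1.3274
Rounded to 2 decimals: 1.33

1.33


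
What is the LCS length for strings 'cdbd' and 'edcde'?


DP table for LCS of 'cdbd' and 'edcde':
       e  d  c  d  e
    0  0  0  0  0  0
  c 0  0  0  1  1  1
  d 0  0  1  1  2  2
  b 0  0  1  1  2  2
  d 0  0  1  1  2  2
LCS: 'cd'
LCS length = 2

2


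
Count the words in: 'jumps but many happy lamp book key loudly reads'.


Counting words by splitting on spaces:
  Word 1: 'jumps'
  Word 2: 'but'
  Word 3: 'many'
  Word 4: 'happy'
  Word 5: 'lamp'
  Word 6: 'book'
  Word 7: 'key'
  Word 8: 'loudly'
  Word 9: 'reads'
Total words: 9

9


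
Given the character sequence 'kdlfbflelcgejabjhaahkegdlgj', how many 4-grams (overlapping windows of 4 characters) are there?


String 'kdlfbflelcgejabjhaahkegdlgj' has length L = 27.
Number of overlapping n-grams = L - n + 1
Substituting: 27 - 4 + 1 = 24

24


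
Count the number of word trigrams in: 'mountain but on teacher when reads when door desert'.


Word trigrams from [9] words:
  Trigram 1: (mountain but on)
  Trigram 2: (but on teacher)
  Trigram 3: (on teacher when)
  Trigram 4: (teacher when reads)
  Trigram 5: (when reads when)
  Trigram 6: (reads when door)
  Trigram 7: (when door desert)
Total word trigrams: 9 - 2 = 7

7


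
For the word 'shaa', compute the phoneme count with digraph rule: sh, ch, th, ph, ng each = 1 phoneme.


Parsing 'shaa' greedily, digraphs first:
  'sh' -> digraph (1 consonant phoneme) (phonemes so far: 1)
  'a' -> vowel phoneme (phonemes so far: 2)
  'a' -> vowel phoneme (phonemes so far: 3)
Total phonemes: 3

3


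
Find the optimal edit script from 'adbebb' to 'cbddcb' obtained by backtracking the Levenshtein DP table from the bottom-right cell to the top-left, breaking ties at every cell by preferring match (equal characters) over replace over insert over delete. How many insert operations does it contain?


Edit distance = 5. Backtracking from cell (6, 6) with preference match > replace > insert > delete,
then listing the resulting alignment 'adbebb' -> 'cbddcb' left to right:
  Step 1: replace a->c
  Step 2: replace d->b
  Step 3: replace b->d
  Step 4: replace e->d
  Step 5: replace b->c
  Step 6: keep 'b'
Total insertions: 0

0


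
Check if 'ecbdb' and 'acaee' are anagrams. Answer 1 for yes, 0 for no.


Sort characters of 'ecbdb': 'bbcde'
Sort characters of 'acaee': 'aacee'
Sorted forms differ -> they are NOT anagrams
Result: 0

0


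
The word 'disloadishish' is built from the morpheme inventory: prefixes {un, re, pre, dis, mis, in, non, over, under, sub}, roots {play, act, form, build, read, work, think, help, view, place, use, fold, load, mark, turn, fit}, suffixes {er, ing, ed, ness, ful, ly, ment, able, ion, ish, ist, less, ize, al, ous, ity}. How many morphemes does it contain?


Segmenting 'disloadishish' against the inventory:
  'dis' -> prefix (morpheme 1)
  'load' -> root (morpheme 2)
  'ish' -> suffix (morpheme 3)
  'ish' -> suffix (morpheme 4)
Total morphemes: 4

4


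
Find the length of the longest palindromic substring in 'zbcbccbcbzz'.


Scanning 'zbcbccbcbzz' for palindromic substrings.
Substring at positions 0-9: 'zbcbccbcbz'.
Check: reverse('zbcbccbcbz') = 'zbcbccbcbz' -> palindrome confirmed.
Neighbouring characters ('-' / 'z') break symmetry, so it cannot extend further.
No longer palindromic substring exists; longest length = 10

10


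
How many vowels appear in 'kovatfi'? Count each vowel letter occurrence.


Scanning each character of 'kovatfi':
  Position 1: 'k' -> consonant (running count: 0)
  Position 2: 'o' -> vowel (running count: 1)
  Position 3: 'v' -> consonant (running count: 1)
  Position 4: 'a' -> vowel (running count: 2)
  Position 5: 't' -> consonant (running count: 2)
  Position 6: 'f' -> consonant (running count: 2)
  Position 7: 'i' -> vowel (running count: 3)
Total vowels: 3

3


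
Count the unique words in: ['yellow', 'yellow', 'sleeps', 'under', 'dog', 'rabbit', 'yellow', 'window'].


Listing all tokens and tracking unique types:
  Token 1: 'yellow' -> NEW (unique so far: 1)
  Token 2: 'yellow' -> duplicate (unique so far: 1)
  Token 3: 'sleeps' -> NEW (unique so far: 2)
  Token 4: 'under' -> NEW (unique so far: 3)
  Token 5: 'dog' -> NEW (unique so far: 4)
  Token 6: 'rabbit' -> NEW (unique so far: 5)
  Token 7: 'yellow' -> duplicate (unique so far: 5)
  Token 8: 'window' -> NEW (unique so far: 6)
Unique types: ('dog', 'rabbit', 'sleeps', 'under', 'window', 'yellow')
Vocabulary size: 6

6


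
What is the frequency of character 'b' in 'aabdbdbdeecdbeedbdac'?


Scanning 'aabdbdbdeecdbeedbdac' for 'b':
  Position 2: 'b' -> MATCH (count: 1)
  Position 4: 'b' -> MATCH (count: 2)
  Position 6: 'b' -> MATCH (count: 3)
  Position 12: 'b' -> MATCH (count: 4)
  Position 16: 'b' -> MATCH (count: 5)
Total occurrences of 'b': 5

5


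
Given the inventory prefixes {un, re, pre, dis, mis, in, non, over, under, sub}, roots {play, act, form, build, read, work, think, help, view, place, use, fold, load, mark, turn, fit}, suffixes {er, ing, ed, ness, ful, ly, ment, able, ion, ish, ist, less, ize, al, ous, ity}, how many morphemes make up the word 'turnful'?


Segmenting 'turnful' against the inventory:
  'turn' -> root (morpheme 1)
  'ful' -> suffix (morpheme 2)
Total morphemes: 2

2


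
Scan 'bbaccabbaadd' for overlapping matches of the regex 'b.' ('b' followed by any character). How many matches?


Pattern: b. means 'b' followed by any character.
Scanning 'bbaccabbaadd' position-by-position:
  Pos 0: window 'bb' -> MATCH
  Pos 1: window 'ba' -> MATCH
  Pos 2: window 'ac' -> no
  Pos 3: window 'cc' -> no
  Pos 4: window 'ca' -> no
  Pos 5: window 'ab' -> no
  Pos 6: window 'bb' -> MATCH
  Pos 7: window 'ba' -> MATCH
  Pos 8: window 'aa' -> no
  Pos 9: window 'ad' -> no
  Pos 10: window 'dd' -> no
  Pos 11: window 'd' -> no
Total matches: 4

4


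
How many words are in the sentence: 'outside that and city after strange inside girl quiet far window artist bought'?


Counting words by splitting on spaces:
  Word 1: 'outside'
  Word 2: 'that'
  Word 3: 'and'
  Word 4: 'city'
  Word 5: 'after'
  Word 6: 'strange'
  Word 7: 'inside'
  Word 8: 'girl'
  Word 9: 'quiet'
  Word 10: 'far'
  Word 11: 'window'
  Word 12: 'artist'
  Word 13: 'bought'
Total words: 13

13


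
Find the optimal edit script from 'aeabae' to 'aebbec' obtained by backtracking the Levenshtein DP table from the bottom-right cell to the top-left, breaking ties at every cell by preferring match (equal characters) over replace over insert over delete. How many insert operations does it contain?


Edit distance = 3. Backtracking from cell (6, 6) with preference match > replace > insert > delete,
then listing the resulting alignment 'aeabae' -> 'aebbec' left to right:
  Step 1: keep 'a'
  Step 2: keep 'e'
  Step 3: replace a->b
  Step 4: keep 'b'
  Step 5: replace a->e
  Step 6: replace e->c
Total insertions: 0

0


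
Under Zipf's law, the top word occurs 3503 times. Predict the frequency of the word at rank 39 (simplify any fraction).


Zipf's law: freq(rank) = f1 / rank
f1 = 3503, rank = 39
freq = 3503 / 39
GCD(3503, 39) = 1
Simplified: 3503/39

3503/39


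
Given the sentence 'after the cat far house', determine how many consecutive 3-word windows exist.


Word trigrams from [5] words:
  Trigram 1: (after the cat)
  Trigram 2: (the cat far)
  Trigram 3: (cat far house)
Total word trigrams: 5 - 2 = 3

3


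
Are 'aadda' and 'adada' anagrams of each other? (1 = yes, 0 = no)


Sort characters of 'aadda': 'aaadd'
Sort characters of 'adada': 'aaadd'
Sorted forms match -> they ARE anagrams
Result: 1

1


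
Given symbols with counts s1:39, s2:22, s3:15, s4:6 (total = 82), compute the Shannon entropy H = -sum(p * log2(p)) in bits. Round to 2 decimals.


Computing entropy H = -sum(p_i * log2(p_i)):
  s1: p = 39/82 = 0.4756, -p*log2(p) = 0.5099
  s2: p = 22/82 = 0.2683, -p*log2(p) = 0.5093
  s3: p = 15/82 = 0.1829, -p*log2(p) = 0.4483
  s4: p = 6/82 = 0.0732, -p*log2(p) = 0.2760
H = sum of terms = 1.7435
Rounded to 2 decimals: 1.74

1.74


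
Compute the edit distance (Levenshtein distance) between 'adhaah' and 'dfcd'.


Building DP table for s1='adhaah' (len 6) and s2='dfcd' (len 4):
       d  f  c  d
    0  1  2  3  4
  a 1  1  2  3  4
  d 2  1  2  3  3
  h 3  2  2  3  4
  a 4  3  3  3  4
  a 5  4  4  4  4
  h 6  5  5  5  5
Edit distance = dp[6][4] = 5

5


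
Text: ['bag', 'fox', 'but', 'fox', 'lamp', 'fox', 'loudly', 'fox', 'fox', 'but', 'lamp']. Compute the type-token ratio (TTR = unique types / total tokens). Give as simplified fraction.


Tokens: 11
Unique types: ('bag', 'but', 'fox', 'lamp', 'loudly') = 5
TTR = 5/11
Already in lowest terms.

5/11


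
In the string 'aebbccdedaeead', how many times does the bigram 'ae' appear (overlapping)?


Scanning 'aebbccdedaeead' for bigram 'ae':
  Position 0: 'ae' -> MATCH
  Position 1: 'eb' -> no
  Position 2: 'bb' -> no
  Position 3: 'bc' -> no
  Position 4: 'cc' -> no
  Position 5: 'cd' -> no
  Position 6: 'de' -> no
  Position 7: 'ed' -> no
  Position 8: 'da' -> no
  Position 9: 'ae' -> MATCH
  Position 10: 'ee' -> no
  Position 11: 'ea' -> no
  Position 12: 'ad' -> no
Total matches: 2

2


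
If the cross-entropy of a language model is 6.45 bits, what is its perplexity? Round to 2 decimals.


Perplexity formula: PP = 2^H
H = 6.45
PP = 2^6.45
Decompose: 2^6.45 = 2^6 * 2^0.45
2^6 = 64, 2^0.45 ~ 1.3660403
PP ~ 64 * 1.3660403 = 87.4265792
Rounded to 2 decimals: 87.43

87.43


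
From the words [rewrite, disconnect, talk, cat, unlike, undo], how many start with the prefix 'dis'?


Checking each word for prefix 'dis':
  'rewrite' -> no (count: 0)
  'disconnect' -> YES, starts with 'dis' (count: 1)
  'talk' -> no (count: 1)
  'cat' -> no (count: 1)
  'unlike' -> no (count: 1)
  'undo' -> no (count: 1)
Total with prefix 'dis': 1

1


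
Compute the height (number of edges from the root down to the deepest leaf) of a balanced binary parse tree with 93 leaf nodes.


In a balanced binary tree with n leaves the deepest leaf is ceil(log2(n)) edges below the root.
log2(93) = 6.5392
ceil(6.5392) = 7
height (edges) = 7

7


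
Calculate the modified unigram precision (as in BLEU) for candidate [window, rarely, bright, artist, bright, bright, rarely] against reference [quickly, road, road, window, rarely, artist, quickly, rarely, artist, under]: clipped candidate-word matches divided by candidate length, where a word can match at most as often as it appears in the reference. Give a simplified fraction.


Reference word counts: {'artist': 2, 'quickly': 2, 'rarely': 2, 'road': 2, 'under': 1, 'window': 1}
Checking each candidate word (with clipping):
  'window' -> in reference (ref count 1, used 1/1) -> match (matches: 1)
  'rarely' -> in reference (ref count 2, used 1/2) -> match (matches: 2)
  'bright' -> not in reference -> no match (matches: 2)
  'artist' -> in reference (ref count 2, used 1/2) -> match (matches: 3)
  'bright' -> not in reference -> no match (matches: 3)
  'bright' -> not in reference -> no match (matches: 3)
  'rarely' -> in reference (ref count 2, used 2/2) -> match (matches: 4)
Clipped matches: 4, Candidate length: 7
Precision = 4/7

4/7


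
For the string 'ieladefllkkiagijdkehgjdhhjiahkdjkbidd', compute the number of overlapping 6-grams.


String 'ieladefllkkiagijdkehgjdhhjiahkdjkbidd' has length L = 37.
Number of overlapping n-grams = L - n + 1
Substituting: 37 - 6 + 1 = 32

32


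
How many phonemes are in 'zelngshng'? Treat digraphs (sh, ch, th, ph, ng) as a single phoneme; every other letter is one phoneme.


Parsing 'zelngshng' greedily, digraphs first:
  'z' -> consonant phoneme (phonemes so far: 1)
  'e' -> vowel phoneme (phonemes so far: 2)
  'l' -> consonant phoneme (phonemes so far: 3)
  'ng' -> digraph (1 consonant phoneme) (phonemes so far: 4)
  'sh' -> digraph (1 consonant phoneme) (phonemes so far: 5)
  'ng' -> digraph (1 consonant phoneme) (phonemes so far: 6)
Total phonemes: 6

6


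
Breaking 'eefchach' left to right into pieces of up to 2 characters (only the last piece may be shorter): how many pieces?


'eefchach' has 8 characters.
Chunking with max size 2:
  Chunk 1: 'ee' (positions 0-1)
  Chunk 2: 'fc' (positions 2-3)
  Chunk 3: 'ha' (positions 4-5)
  Chunk 4: 'ch' (positions 6-7)
Total chunks: ceil(8 / 2) = 4

4


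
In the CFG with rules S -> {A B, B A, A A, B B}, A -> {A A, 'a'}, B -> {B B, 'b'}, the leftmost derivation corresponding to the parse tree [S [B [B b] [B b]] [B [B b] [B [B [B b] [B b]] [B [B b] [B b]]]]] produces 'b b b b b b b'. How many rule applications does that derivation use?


Every bracketed nonterminal node [X ...] in the tree is produced by exactly one rule application.
Reading the tree off as a leftmost derivation:
  Step 1: S  =>  B B   (applied S -> B B)
  Step 2: B B  =>  B B B   (applied B -> B B)
  Step 3: B B B  =>  b B B   (applied B -> b)
  Step 4: b B B  =>  b b B   (applied B -> b)
  Step 5: b b B  =>  b b B B   (applied B -> B B)
  Step 6: b b B B  =>  b b b B   (applied B -> b)
  Step 7: b b b B  =>  b b b B B   (applied B -> B B)
  Step 8: b b b B B  =>  b b b B B B   (applied B -> B B)
  Step 9: b b b B B B  =>  b b b b B B   (applied B -> b)
  Step 10: b b b b B B  =>  b b b b b B   (applied B -> b)
  Step 11: b b b b b B  =>  b b b b b B B   (applied B -> B B)
  Step 12: b b b b b B B  =>  b b b b b b B   (applied B -> b)
  Step 13: b b b b b b B  =>  b b b b b b b   (applied B -> b)
Final yield: b b b b b b b
Total rewrite steps: 13

13


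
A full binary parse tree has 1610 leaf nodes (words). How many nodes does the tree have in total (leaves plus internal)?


Leaf nodes (terminals): 1610
Internal nodes = n - 1 = 1610 - 1 = 1609
Total = leaves + internal = 1610 + 1609 = 3219

3219


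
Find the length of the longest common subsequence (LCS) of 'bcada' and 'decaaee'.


DP table for LCS of 'bcada' and 'decaaee':
       d  e  c  a  a  e  e
    0  0  0  0  0  0  0  0
  b 0  0  0  0  0  0  0  0
  c 0  0  0  1  1  1  1  1
  a 0  0  0  1  2  2  2  2
  d 0  1  1  1  2  2  2  2
  a 0  1  1  1  2  3  3  3
LCS: 'caa'
LCS length = 3

3


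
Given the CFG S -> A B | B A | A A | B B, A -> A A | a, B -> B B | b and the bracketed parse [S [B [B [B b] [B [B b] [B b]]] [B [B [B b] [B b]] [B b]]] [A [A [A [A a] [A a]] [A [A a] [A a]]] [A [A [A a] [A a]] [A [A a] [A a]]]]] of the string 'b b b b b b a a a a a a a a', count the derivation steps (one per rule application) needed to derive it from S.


Every bracketed nonterminal node [X ...] in the tree is produced by exactly one rule application.
Reading the tree off as a leftmost derivation:
  Step 1: S  =>  B A   (applied S -> B A)
  Step 2: B A  =>  B B A   (applied B -> B B)
  Step 3: B B A  =>  B B B A   (applied B -> B B)
  Step 4: B B B A  =>  b B B A   (applied B -> b)
  Step 5: b B B A  =>  b B B B A   (applied B -> B B)
  Step 6: b B B B A  =>  b b B B A   (applied B -> b)
  Step 7: b b B B A  =>  b b b B A   (applied B -> b)
  Step 8: b b b B A  =>  b b b B B A   (applied B -> B B)
  Step 9: b b b B B A  =>  b b b B B B A   (applied B -> B B)
  Step 10: b b b B B B A  =>  b b b b B B A   (applied B -> b)
  Step 11: b b b b B B A  =>  b b b b b B A   (applied B -> b)
  Step 12: b b b b b B A  =>  b b b b b b A   (applied B -> b)
  Step 13: b b b b b b A  =>  b b b b b b A A   (applied A -> A A)
  Step 14: b b b b b b A A  =>  b b b b b b A A A   (applied A -> A A)
  Step 15: b b b b b b A A A  =>  b b b b b b A A A A   (applied A -> A A)
  Step 16: b b b b b b A A A A  =>  b b b b b b a A A A   (applied A -> a)
  Step 17: b b b b b b a A A A  =>  b b b b b b a a A A   (applied A -> a)
  Step 18: b b b b b b a a A A  =>  b b b b b b a a A A A   (applied A -> A A)
  Step 19: b b b b b b a a A A A  =>  b b b b b b a a a A A   (applied A -> a)
  Step 20: b b b b b b a a a A A  =>  b b b b b b a a a a A   (applied A -> a)
  Step 21: b b b b b b a a a a A  =>  b b b b b b a a a a A A   (applied A -> A A)
  Step 22: b b b b b b a a a a A A  =>  b b b b b b a a a a A A A   (applied A -> A A)
  Step 23: b b b b b b a a a a A A A  =>  b b b b b b a a a a a A A   (applied A -> a)
  Step 24: b b b b b b a a a a a A A  =>  b b b b b b a a a a a a A   (applied A -> a)
  Step 25: b b b b b b a a a a a a A  =>  b b b b b b a a a a a a A A   (applied A -> A A)
  Step 26: b b b b b b a a a a a a A A  =>  b b b b b b a a a a a a a A   (applied A -> a)
  Step 27: b b b b b b a a a a a a a A  =>  b b b b b b a a a a a a a a   (applied A -> a)
Final yield: b b b b b b a a a a a a a a
Total rewrite steps: 27

27


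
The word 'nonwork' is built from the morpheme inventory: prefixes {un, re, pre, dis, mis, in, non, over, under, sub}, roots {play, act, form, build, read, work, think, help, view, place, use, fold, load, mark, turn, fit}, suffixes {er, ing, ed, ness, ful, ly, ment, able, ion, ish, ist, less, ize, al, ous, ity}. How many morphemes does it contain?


Segmenting 'nonwork' against the inventory:
  'non' -> prefix (morpheme 1)
  'work' -> root (morpheme 2)
Total morphemes: 2

2


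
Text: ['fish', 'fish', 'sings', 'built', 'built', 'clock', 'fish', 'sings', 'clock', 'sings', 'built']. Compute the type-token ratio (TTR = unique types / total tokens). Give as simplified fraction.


Tokens: 11
Unique types: ('built', 'clock', 'fish', 'sings') = 4
TTR = 4/11
Already in lowest terms.

4/11


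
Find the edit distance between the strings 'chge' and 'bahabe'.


Building DP table for s1='chge' (len 4) and s2='bahabe' (len 6):
       b  a  h  a  b  e
    0  1  2  3  4  5  6
  c 1  1  2  3  4  5  6
  h 2  2  2  2  3  4  5
  g 3  3  3  3  3  4  5
  e 4  4  4  4  4  4  4
Edit distance = dp[4][6] = 4

4


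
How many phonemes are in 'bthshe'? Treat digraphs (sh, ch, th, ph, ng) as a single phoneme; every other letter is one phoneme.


Parsing 'bthshe' greedily, digraphs first:
  'b' -> consonant phoneme (phonemes so far: 1)
  'th' -> digraph (1 consonant phoneme) (phonemes so far: 2)
  'sh' -> digraph (1 consonant phoneme) (phonemes so far: 3)
  'e' -> vowel phoneme (phonemes so far: 4)
Total phonemes: 4

4


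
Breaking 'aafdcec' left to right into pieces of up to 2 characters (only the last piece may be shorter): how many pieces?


'aafdcec' has 7 characters.
Chunking with max size 2:
  Chunk 1: 'aa' (positions 0-1)
  Chunk 2: 'fd' (positions 2-3)
  Chunk 3: 'ce' (positions 4-5)
  Chunk 4: 'c' (positions 6-6)
Total chunks: ceil(7 / 2) = 4

4
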